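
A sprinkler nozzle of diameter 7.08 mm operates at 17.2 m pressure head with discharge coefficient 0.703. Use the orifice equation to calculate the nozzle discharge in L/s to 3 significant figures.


Approach: apply the orifice equation, Q = Cd*A*sqrt(2*g*h), A = pi*(d/2)^2.
A = pi*(7.08e-3/2)^2 = 3.9369e-05 m^2
Q = 0.703 * 3.9369e-05 * sqrt(2*9.81*17.2) * 1000 = 0.508 L/s
Therefore the nozzle discharge = 0.508 L/s.


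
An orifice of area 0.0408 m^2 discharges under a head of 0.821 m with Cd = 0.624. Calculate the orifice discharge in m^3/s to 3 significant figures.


Approach: apply the orifice equation, Q = Cd*A*sqrt(2*g*h).
Q = 0.624 * 0.0408 * sqrt(2*9.81*0.821) = 0.102 m^3/s
Therefore the orifice discharge = 0.102 m^3/s.


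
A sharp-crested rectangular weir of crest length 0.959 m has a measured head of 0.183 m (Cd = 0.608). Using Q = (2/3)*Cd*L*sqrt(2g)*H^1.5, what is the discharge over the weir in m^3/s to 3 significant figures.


Q = (2/3)*0.608*0.959*sqrt(2*9.81)*0.183^1.5 = 0.135 m^3/s
Therefore the discharge over the weir = 0.135 m^3/s.


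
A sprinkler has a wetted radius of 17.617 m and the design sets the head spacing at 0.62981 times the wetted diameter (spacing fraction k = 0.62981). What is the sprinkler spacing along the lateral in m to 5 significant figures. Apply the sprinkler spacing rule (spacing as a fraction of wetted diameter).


Approach: apply the sprinkler spacing rule (spacing as a fraction of wetted diameter), S = k*(2*R).
S = 0.62981 * (2 * 17.617) = 22.191 m
Therefore the sprinkler spacing along the lateral = 22.191 m.


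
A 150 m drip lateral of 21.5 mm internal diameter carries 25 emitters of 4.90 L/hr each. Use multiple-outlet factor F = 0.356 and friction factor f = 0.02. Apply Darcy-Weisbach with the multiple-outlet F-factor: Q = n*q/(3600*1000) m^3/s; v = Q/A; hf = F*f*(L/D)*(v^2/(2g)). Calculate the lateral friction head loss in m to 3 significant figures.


Q = 25*4.90/(3600*1000) = 3.4028e-05 m^3/s
A = pi*(21.5e-3/2)^2 = 3.6305e-04 m^2, so v = Q/A = 0.093727 m/s
hf = 0.356*0.02*(150/0.0215)*(0.093727^2/(2*9.81)) = 0.0222 m
Therefore the lateral friction head loss = 0.0222 m.


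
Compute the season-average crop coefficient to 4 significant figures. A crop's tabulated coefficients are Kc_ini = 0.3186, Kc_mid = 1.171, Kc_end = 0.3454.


Approach: apply a simple seasonal average, Kc_avg = (Kc_ini + Kc_mid + Kc_end)/3.
Kc_avg = (0.3186 + 1.171 + 0.3454)/3 = 0.6117
Therefore the season-average crop coefficient = 0.6117.


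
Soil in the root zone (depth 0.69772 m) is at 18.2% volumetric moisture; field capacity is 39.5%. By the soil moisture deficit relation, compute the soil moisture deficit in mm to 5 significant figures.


Approach: apply the soil moisture deficit relation, SMD = (FC - theta)/100 * depth * 1000.
SMD = (39.5 - 18.2)/100 * 0.69772 * 1000 = 148.61 mm
Therefore the soil moisture deficit = 148.61 mm.


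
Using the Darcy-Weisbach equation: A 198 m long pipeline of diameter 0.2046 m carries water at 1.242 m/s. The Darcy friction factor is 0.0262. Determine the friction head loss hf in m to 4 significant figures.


Approach: apply the Darcy-Weisbach equation, hf = f*(L/D)*(v^2/(2g)).
hf = 0.0262 * (198/0.2046) * (1.242^2 / (2*9.81))
hf = 1.993 m
Therefore the friction head loss hf = 1.993 m.


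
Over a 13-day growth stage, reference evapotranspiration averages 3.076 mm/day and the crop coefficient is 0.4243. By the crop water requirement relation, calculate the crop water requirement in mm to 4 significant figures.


Approach: apply the crop water requirement relation, CWR = ET0 * Kc * days.
CWR = 3.076 * 0.4243 * 13 = 16.97 mm
Therefore the crop water requirement = 16.97 mm.


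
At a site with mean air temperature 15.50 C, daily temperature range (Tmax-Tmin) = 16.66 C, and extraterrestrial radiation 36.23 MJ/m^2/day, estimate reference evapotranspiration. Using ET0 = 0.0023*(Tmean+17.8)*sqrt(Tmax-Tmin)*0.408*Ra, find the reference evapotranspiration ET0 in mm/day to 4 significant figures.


ET0 = 0.0023*(15.50+17.8)*sqrt(16.66)*0.408*36.23 = 4.621 mm/day
Therefore the reference evapotranspiration ET0 = 4.621 mm/day.


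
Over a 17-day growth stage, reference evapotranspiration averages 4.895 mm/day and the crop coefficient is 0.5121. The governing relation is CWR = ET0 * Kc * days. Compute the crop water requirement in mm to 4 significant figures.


CWR = 4.895 * 0.5121 * 17 = 42.61 mm
Therefore the crop water requirement = 42.61 mm.


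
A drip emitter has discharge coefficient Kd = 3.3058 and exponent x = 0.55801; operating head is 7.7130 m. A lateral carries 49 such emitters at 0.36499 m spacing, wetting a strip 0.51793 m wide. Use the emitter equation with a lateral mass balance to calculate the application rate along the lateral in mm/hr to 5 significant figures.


Approach: apply the emitter equation with a lateral mass balance, q = Kd*h^x; Q = n*q; rate = Q/(n*spacing*width).
Step 1 — single emitter flow (q = Kd*h^x):
  q = 3.3058 * 7.7130^0.55801 = 10.33608 L/hr
Step 2 — total lateral flow: Q = 49 * 10.33608 = 506.4682 L/hr
Step 3 — wetted area: A = 49 * 0.36499 * 0.51793 = 9.262924 m^2
Step 4 — application rate: Q/A = 506.4682/9.262924 = 54.677 mm/hr
Therefore the application rate along the lateral = 54.677 mm/hr.


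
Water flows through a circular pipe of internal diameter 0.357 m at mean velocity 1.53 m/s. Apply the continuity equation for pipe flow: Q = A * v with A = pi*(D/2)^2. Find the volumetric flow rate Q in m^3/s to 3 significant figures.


A = pi*(0.357/2)^2 = 0.10010 m^2
Q = 0.10010 * 1.53 = 0.153 m^3/s
Therefore the volumetric flow rate Q = 0.153 m^3/s.


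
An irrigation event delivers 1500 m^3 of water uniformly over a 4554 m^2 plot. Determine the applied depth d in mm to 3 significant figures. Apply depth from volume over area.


Approach: apply depth from volume over area, d = (V/A)*1000.
d = (1500 / 4554) * 1000 = 329 mm
Therefore the applied depth d = 329 mm.


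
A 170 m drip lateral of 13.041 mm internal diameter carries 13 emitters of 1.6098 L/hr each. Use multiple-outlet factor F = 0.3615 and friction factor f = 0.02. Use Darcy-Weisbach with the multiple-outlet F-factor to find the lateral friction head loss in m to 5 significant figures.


Approach: apply Darcy-Weisbach with the multiple-outlet F-factor, Q = n*q/(3600*1000) m^3/s; v = Q/A; hf = F*f*(L/D)*(v^2/(2g)).
Q = 13*1.6098/(3600*1000) = 5.813167e-06 m^3/s
A = pi*(13.041e-3/2)^2 = 1.335708e-04 m^2, so v = Q/A = 0.04352122 m/s
hf = 0.3615*0.02*(170/0.013041)*(0.04352122^2/(2*9.81)) = 0.0090987 m
Therefore the lateral friction head loss = 0.0090987 m.


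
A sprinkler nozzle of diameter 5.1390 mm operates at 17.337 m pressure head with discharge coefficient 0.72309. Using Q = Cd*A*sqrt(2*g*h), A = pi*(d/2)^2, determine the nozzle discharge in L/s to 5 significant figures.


A = pi*(5.1390e-3/2)^2 = 2.074183e-05 m^2
Q = 0.72309 * 2.074183e-05 * sqrt(2*9.81*17.337) * 1000 = 0.27662 L/s
Therefore the nozzle discharge = 0.27662 L/s.


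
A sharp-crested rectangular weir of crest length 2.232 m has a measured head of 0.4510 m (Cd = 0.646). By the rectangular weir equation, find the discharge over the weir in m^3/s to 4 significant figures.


Approach: apply the rectangular weir equation, Q = (2/3)*Cd*L*sqrt(2g)*H^1.5.
Q = (2/3)*0.646*2.232*sqrt(2*9.81)*0.4510^1.5 = 1.290 m^3/s
Therefore the discharge over the weir = 1.290 m^3/s.


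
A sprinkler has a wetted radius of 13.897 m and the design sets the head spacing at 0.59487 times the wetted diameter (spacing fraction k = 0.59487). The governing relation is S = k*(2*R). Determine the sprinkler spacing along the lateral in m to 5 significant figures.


S = 0.59487 * (2 * 13.897) = 16.534 m
Therefore the sprinkler spacing along the lateral = 16.534 m.


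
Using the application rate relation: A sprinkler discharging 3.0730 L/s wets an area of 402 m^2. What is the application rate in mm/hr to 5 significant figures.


Approach: apply the application rate relation, rate = (Q/A)*3600.
rate = (3.0730 / 402) * 3600 = 27.519 mm/hr
Therefore the application rate = 27.519 mm/hr.


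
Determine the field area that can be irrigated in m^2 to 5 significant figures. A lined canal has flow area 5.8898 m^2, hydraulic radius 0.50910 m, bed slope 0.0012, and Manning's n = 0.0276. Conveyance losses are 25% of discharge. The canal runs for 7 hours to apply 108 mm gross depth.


Approach: apply Manning's equation with a conveyance and depth budget, Q = (1/n)*A*R^(2/3)*S^(1/2); Q_field = Q*(1-loss); Area = Q_field*t/(d/1000).
Step 1 — canal discharge (Manning's equation):
  Q = (1/0.0276) * 5.8898 * 0.50910^(2/3) * 0.0012^(1/2) = 4.713218 m^3/s
Step 2 — delivered flow: Q_field = 4.713218*(1 - 25/100) = 3.534913 m^3/s
Step 3 — volume delivered: V = 3.534913 * 7*3600 = 89079.81 m^3
Step 4 — area served: A = V / (depth/1000) = 89079.81 / 0.108 = 824810 m^2
Therefore the field area that can be irrigated = 824810 m^2.


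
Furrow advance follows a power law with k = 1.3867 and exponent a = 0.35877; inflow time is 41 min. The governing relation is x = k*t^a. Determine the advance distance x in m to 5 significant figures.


x = 1.3867 * 41^0.35877 = 5.2553 m
Therefore the advance distance x = 5.2553 m.


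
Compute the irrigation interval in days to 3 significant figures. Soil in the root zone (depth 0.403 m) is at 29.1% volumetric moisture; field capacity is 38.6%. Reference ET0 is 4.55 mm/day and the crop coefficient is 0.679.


Approach: apply soil-water budget scheduling, SMD = (FC-theta)/100*depth*1000; ETc = ET0*Kc; interval = SMD/ETc.
Step 1 — soil moisture deficit:
  SMD = (38.6 - 29.1)/100 * 0.403 * 1000 = 38.285 mm
Step 2 — daily crop ET (ETc = ET0*Kc):
  ETc = 4.55 * 0.679 = 3.0895 mm/day
Step 3 — irrigation interval (SMD/ETc):
  interval = 38.285 / 3.0895 = 12.4 days
Therefore the irrigation interval = 12.4 days.


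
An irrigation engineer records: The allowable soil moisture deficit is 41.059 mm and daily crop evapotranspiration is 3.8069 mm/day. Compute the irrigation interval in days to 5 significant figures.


Approach: apply the irrigation interval relation, interval = SMD / ETc.
interval = 41.059 / 3.8069 = 10.785 days
Therefore the irrigation interval = 10.785 days.


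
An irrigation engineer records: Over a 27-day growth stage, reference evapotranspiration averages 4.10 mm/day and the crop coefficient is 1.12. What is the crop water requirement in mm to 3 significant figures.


Approach: apply the crop water requirement relation, CWR = ET0 * Kc * days.
CWR = 4.10 * 1.12 * 27 = 124 mm
Therefore the crop water requirement = 124 mm.


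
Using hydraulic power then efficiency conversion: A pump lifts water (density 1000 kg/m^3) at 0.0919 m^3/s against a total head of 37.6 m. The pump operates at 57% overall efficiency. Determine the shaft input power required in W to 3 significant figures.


Approach: apply hydraulic power then efficiency conversion, P = rho*g*Q*H; P_in = P/eta.
Step 1 — hydraulic power (P = rho*g*Q*H):
  P = 1000 * 9.81 * 0.0919 * 37.6 = 33898 W
Step 2 — input power: P_in = P/eta = 33898 / 0.57 = 59500 W
Therefore the shaft input power required = 59500 W.


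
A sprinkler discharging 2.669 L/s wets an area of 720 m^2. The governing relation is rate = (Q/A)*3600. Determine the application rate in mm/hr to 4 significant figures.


rate = (2.669 / 720) * 3600 = 13.35 mm/hr
Therefore the application rate = 13.35 mm/hr.


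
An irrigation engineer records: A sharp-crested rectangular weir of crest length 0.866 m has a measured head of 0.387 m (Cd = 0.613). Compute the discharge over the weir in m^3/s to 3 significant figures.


Approach: apply the rectangular weir equation, Q = (2/3)*Cd*L*sqrt(2g)*H^1.5.
Q = (2/3)*0.613*0.866*sqrt(2*9.81)*0.387^1.5 = 0.377 m^3/s
Therefore the discharge over the weir = 0.377 m^3/s.


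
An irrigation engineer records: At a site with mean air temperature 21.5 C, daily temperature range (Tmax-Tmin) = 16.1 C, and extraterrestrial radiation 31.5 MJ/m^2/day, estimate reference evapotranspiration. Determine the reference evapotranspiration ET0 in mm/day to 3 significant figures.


Approach: apply the Hargreaves-Samani method, ET0 = 0.0023*(Tmean+17.8)*sqrt(Tmax-Tmin)*0.408*Ra.
ET0 = 0.0023*(21.5+17.8)*sqrt(16.1)*0.408*31.5 = 4.66 mm/day
Therefore the reference evapotranspiration ET0 = 4.66 mm/day.


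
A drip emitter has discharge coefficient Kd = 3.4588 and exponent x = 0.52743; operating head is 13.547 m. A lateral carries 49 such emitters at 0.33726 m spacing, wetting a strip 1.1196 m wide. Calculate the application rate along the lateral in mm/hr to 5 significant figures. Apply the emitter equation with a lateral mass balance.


Approach: apply the emitter equation with a lateral mass balance, q = Kd*h^x; Q = n*q; rate = Q/(n*spacing*width).
Step 1 — single emitter flow (q = Kd*h^x):
  q = 3.4588 * 13.547^0.52743 = 13.67393 L/hr
Step 2 — total lateral flow: Q = 49 * 13.67393 = 670.0228 L/hr
Step 3 — wetted area: A = 49 * 0.33726 * 1.1196 = 18.50222 m^2
Step 4 — application rate: Q/A = 670.0228/18.50222 = 36.213 mm/hr
Therefore the application rate along the lateral = 36.213 mm/hr.


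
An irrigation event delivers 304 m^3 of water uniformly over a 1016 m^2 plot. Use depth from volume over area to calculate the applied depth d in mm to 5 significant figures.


Approach: apply depth from volume over area, d = (V/A)*1000.
d = (304 / 1016) * 1000 = 299.21 mm
Therefore the applied depth d = 299.21 mm.


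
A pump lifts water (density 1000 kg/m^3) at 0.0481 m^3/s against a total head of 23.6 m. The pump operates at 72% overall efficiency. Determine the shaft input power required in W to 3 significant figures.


Approach: apply hydraulic power then efficiency conversion, P = rho*g*Q*H; P_in = P/eta.
Step 1 — hydraulic power (P = rho*g*Q*H):
  P = 1000 * 9.81 * 0.0481 * 23.6 = 11136 W
Step 2 — input power: P_in = P/eta = 11136 / 0.72 = 15500 W
Therefore the shaft input power required = 15500 W.


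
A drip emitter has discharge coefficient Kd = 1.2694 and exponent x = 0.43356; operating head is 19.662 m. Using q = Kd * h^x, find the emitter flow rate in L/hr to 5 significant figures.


q = 1.2694 * 19.662^0.43356 = 4.6181 L/hr
Therefore the emitter flow rate = 4.6181 L/hr.


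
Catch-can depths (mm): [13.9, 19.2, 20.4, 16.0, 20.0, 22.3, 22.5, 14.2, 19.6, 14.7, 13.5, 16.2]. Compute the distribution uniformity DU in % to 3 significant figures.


Approach: apply the low-quarter distribution uniformity, DU = (mean of lowest quarter of readings / overall mean)*100.
sorted lowest 3 of 12: [13.5, 13.9, 14.2] -> mean = 13.867 mm
overall mean = 17.708 mm
DU = (13.867/17.708)*100 = 78.3 %
Therefore the distribution uniformity DU = 78.3 %.


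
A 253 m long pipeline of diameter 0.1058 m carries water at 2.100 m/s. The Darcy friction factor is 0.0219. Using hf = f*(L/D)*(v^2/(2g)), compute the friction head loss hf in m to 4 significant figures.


hf = 0.0219 * (253/0.1058) * (2.100^2 / (2*9.81))
hf = 11.77 m
Therefore the friction head loss hf = 11.77 m.


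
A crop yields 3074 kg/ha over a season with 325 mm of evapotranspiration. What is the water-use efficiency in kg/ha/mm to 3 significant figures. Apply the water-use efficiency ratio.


Approach: apply the water-use efficiency ratio, WUE = yield/ET.
WUE = 3074 / 325 = 9.46 kg/ha/mm
Therefore the water-use efficiency = 9.46 kg/ha/mm.


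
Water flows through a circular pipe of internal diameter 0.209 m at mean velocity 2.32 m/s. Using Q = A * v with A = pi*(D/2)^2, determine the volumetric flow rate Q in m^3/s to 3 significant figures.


A = pi*(0.209/2)^2 = 0.034307 m^2
Q = 0.034307 * 2.32 = 0.0796 m^3/s
Therefore the volumetric flow rate Q = 0.0796 m^3/s.


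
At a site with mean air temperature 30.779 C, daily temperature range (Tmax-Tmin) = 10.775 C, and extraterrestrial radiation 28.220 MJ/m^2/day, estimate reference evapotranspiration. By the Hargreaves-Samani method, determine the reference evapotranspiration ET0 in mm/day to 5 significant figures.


Approach: apply the Hargreaves-Samani method, ET0 = 0.0023*(Tmean+17.8)*sqrt(Tmax-Tmin)*0.408*Ra.
ET0 = 0.0023*(30.779+17.8)*sqrt(10.775)*0.408*28.220 = 4.2228 mm/day
Therefore the reference evapotranspiration ET0 = 4.2228 mm/day.


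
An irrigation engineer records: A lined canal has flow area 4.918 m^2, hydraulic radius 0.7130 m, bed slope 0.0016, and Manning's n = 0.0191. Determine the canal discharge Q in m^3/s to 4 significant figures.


Approach: apply Manning's equation, Q = (1/n)*A*R^(2/3)*S^(1/2).
Q = (1/0.0191) * 4.918 * 0.7130^(2/3) * 0.0016^(1/2) = 8.220 m^3/s
Therefore the canal discharge Q = 8.220 m^3/s.


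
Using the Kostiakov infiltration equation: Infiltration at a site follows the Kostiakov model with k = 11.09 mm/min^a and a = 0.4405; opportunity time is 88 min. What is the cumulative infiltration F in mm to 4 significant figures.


Approach: apply the Kostiakov infiltration equation, F = k*t^a.
F = 11.09 * 88^0.4405 = 79.70 mm
Therefore the cumulative infiltration F = 79.70 mm.


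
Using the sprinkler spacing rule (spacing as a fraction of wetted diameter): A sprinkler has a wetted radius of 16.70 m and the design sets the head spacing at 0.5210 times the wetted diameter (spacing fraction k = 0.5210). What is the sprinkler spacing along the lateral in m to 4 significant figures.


Approach: apply the sprinkler spacing rule (spacing as a fraction of wetted diameter), S = k*(2*R).
S = 0.5210 * (2 * 16.70) = 17.40 m
Therefore the sprinkler spacing along the lateral = 17.40 m.


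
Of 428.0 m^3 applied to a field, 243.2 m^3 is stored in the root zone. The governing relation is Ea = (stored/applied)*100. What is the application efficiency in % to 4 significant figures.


Ea = (243.2/428.0)*100 = 56.82 %
Therefore the application efficiency = 56.82 %.


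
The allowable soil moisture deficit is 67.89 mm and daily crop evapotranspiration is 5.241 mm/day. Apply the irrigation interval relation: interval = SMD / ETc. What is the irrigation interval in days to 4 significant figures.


interval = 67.89 / 5.241 = 12.95 days
Therefore the irrigation interval = 12.95 days.


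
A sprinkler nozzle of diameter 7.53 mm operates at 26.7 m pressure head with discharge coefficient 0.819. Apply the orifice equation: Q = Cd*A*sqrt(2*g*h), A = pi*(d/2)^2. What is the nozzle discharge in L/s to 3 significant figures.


A = pi*(7.53e-3/2)^2 = 4.4533e-05 m^2
Q = 0.819 * 4.4533e-05 * sqrt(2*9.81*26.7) * 1000 = 0.835 L/s
Therefore the nozzle discharge = 0.835 L/s.


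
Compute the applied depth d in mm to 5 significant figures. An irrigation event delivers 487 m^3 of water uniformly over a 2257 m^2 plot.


Approach: apply depth from volume over area, d = (V/A)*1000.
d = (487 / 2257) * 1000 = 215.77 mm
Therefore the applied depth d = 215.77 mm.


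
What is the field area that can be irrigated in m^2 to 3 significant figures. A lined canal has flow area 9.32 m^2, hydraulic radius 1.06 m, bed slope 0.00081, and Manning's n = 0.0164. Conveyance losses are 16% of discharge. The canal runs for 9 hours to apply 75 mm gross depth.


Approach: apply Manning's equation with a conveyance and depth budget, Q = (1/n)*A*R^(2/3)*S^(1/2); Q_field = Q*(1-loss); Area = Q_field*t/(d/1000).
Step 1 — canal discharge (Manning's equation):
  Q = (1/0.0164) * 9.32 * 1.06^(2/3) * 0.00081^(1/2) = 16.815 m^3/s
Step 2 — delivered flow: Q_field = 16.815*(1 - 16/100) = 14.124 m^3/s
Step 3 — volume delivered: V = 14.124 * 9*3600 = 457620 m^3
Step 4 — area served: A = V / (depth/1000) = 457620 / 0.075 = 6100000 m^2
Therefore the field area that can be irrigated = 6100000 m^2.


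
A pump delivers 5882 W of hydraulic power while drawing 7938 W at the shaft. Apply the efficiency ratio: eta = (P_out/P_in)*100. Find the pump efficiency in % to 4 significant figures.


eta = (5882 / 7938) * 100 = 74.10 %
Therefore the pump efficiency = 74.10 %.


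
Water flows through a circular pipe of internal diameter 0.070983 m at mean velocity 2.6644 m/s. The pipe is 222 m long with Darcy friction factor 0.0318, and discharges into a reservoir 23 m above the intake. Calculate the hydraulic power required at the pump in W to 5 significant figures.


Approach: apply continuity + Darcy-Weisbach + hydraulic power, Q = A*v; hf = f*(L/D)*(v^2/(2g)); H = static + hf; P = rho*g*Q*H.
Step 1 — flow rate (continuity, Q = A*v):
  A = pi*(0.070983/2)^2 = 0.003957296 m^2
  Q = 0.003957296 * 2.6644 = 0.01054382 m^3/s
Step 2 — friction head loss (Darcy-Weisbach):
  hf = 0.0318 * (222/0.070983) * (2.6644^2 / (2*9.81))
  hf = 35.98534 m
Step 3 — total head: H = 23 + 35.98534 = 58.98534 m
Step 4 — hydraulic power (P = rho*g*Q*H):
  P = 1000 * 9.81 * 0.01054382 * 58.98534 = 6101.1 W
Therefore the hydraulic power required at the pump = 6101.1 W.


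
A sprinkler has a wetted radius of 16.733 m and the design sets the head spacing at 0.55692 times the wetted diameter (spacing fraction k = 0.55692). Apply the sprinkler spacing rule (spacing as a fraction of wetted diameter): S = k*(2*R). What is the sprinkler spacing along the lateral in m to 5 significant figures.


S = 0.55692 * (2 * 16.733) = 18.638 m
Therefore the sprinkler spacing along the lateral = 18.638 m.


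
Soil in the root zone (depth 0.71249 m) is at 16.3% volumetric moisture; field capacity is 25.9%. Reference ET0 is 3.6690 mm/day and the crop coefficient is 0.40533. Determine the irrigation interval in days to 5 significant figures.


Approach: apply soil-water budget scheduling, SMD = (FC-theta)/100*depth*1000; ETc = ET0*Kc; interval = SMD/ETc.
Step 1 — soil moisture deficit:
  SMD = (25.9 - 16.3)/100 * 0.71249 * 1000 = 68.39904 mm
Step 2 — daily crop ET (ETc = ET0*Kc):
  ETc = 3.6690 * 0.40533 = 1.487156 mm/day
Step 3 — irrigation interval (SMD/ETc):
  interval = 68.39904 / 1.487156 = 45.993 days
Therefore the irrigation interval = 45.993 days.


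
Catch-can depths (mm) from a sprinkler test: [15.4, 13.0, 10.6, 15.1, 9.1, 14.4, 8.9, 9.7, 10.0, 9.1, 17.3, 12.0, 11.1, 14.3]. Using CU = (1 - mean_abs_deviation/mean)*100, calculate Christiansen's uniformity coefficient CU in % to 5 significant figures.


mean = 12.14286 mm
mean |d_i - mean| = 2.377551 mm
CU = (1 - 2.377551/12.14286)*100 = 80.420 %
Therefore Christiansen's uniformity coefficient CU = 80.420 %.


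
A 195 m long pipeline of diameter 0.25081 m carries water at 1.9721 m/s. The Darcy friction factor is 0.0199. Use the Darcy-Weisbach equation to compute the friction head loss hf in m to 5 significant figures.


Approach: apply the Darcy-Weisbach equation, hf = f*(L/D)*(v^2/(2g)).
hf = 0.0199 * (195/0.25081) * (1.9721^2 / (2*9.81))
hf = 3.0669 m
Therefore the friction head loss hf = 3.0669 m.


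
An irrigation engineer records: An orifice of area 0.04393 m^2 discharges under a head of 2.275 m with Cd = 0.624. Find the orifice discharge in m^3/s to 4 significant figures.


Approach: apply the orifice equation, Q = Cd*A*sqrt(2*g*h).
Q = 0.624 * 0.04393 * sqrt(2*9.81*2.275) = 0.1831 m^3/s
Therefore the orifice discharge = 0.1831 m^3/s.


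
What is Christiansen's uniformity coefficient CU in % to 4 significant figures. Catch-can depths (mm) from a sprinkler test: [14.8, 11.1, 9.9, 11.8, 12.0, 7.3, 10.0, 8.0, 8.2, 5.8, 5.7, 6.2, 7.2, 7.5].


Approach: apply Christiansen's uniformity coefficient, CU = (1 - mean_abs_deviation/mean)*100.
mean = 8.96429 mm
mean |d_i - mean| = 2.25918 mm
CU = (1 - 2.25918/8.96429)*100 = 74.80 %
Therefore Christiansen's uniformity coefficient CU = 74.80 %.


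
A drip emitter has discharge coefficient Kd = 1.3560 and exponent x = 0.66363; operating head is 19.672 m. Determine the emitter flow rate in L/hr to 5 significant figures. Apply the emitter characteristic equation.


Approach: apply the emitter characteristic equation, q = Kd * h^x.
q = 1.3560 * 19.672^0.66363 = 9.7926 L/hr
Therefore the emitter flow rate = 9.7926 L/hr.


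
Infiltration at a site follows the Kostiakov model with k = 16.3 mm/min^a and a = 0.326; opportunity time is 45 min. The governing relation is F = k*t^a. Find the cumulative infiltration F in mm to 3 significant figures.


F = 16.3 * 45^0.326 = 56.4 mm
Therefore the cumulative infiltration F = 56.4 mm.


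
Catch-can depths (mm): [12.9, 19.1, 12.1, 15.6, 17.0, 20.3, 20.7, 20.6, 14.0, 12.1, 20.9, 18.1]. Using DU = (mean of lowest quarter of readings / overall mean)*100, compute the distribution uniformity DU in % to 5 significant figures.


sorted lowest 3 of 12: [12.1, 12.1, 12.9] -> mean = 12.36667 mm
overall mean = 16.95000 mm
DU = (12.36667/16.95000)*100 = 72.960 %
Therefore the distribution uniformity DU = 72.960 %.


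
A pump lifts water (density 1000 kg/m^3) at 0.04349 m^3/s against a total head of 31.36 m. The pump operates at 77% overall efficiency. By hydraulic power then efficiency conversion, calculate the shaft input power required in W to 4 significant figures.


Approach: apply hydraulic power then efficiency conversion, P = rho*g*Q*H; P_in = P/eta.
Step 1 — hydraulic power (P = rho*g*Q*H):
  P = 1000 * 9.81 * 0.04349 * 31.36 = 13379.3 W
Step 2 — input power: P_in = P/eta = 13379.3 / 0.77 = 17380 W
Therefore the shaft input power required = 17380 W.


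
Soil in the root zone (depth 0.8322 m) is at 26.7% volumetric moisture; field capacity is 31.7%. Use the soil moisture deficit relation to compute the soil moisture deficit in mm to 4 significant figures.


Approach: apply the soil moisture deficit relation, SMD = (FC - theta)/100 * depth * 1000.
SMD = (31.7 - 26.7)/100 * 0.8322 * 1000 = 41.61 mm
Therefore the soil moisture deficit = 41.61 mm.


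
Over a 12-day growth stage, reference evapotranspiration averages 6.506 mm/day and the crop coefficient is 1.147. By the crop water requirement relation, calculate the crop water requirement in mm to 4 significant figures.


Approach: apply the crop water requirement relation, CWR = ET0 * Kc * days.
CWR = 6.506 * 1.147 * 12 = 89.55 mm
Therefore the crop water requirement = 89.55 mm.


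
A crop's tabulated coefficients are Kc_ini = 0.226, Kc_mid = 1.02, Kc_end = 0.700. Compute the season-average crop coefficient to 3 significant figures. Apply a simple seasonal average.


Approach: apply a simple seasonal average, Kc_avg = (Kc_ini + Kc_mid + Kc_end)/3.
Kc_avg = (0.226 + 1.02 + 0.700)/3 = 0.649
Therefore the season-average crop coefficient = 0.649.


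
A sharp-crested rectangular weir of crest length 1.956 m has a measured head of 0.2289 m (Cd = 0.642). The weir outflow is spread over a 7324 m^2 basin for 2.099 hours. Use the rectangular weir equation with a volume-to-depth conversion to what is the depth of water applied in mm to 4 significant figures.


Approach: apply the rectangular weir equation with a volume-to-depth conversion, Q = (2/3)*Cd*L*sqrt(2g)*H^1.5; d = Q*t/A * 1000.
Step 1 — weir discharge:
  Q = (2/3)*0.642*1.956*sqrt(2*9.81)*0.2289^1.5 = 0.406098 m^3/s
Step 2 — volume: V = 0.406098 * 2.099*3600 = 3068.64 m^3
Step 3 — depth: d = V/A * 1000 = 3068.64/7324 * 1000 = 419.0 mm
Therefore the depth of water applied = 419.0 mm.


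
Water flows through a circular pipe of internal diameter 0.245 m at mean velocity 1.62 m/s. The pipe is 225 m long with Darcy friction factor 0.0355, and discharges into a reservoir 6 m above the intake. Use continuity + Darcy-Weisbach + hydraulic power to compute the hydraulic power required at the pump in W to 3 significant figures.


Approach: apply continuity + Darcy-Weisbach + hydraulic power, Q = A*v; hf = f*(L/D)*(v^2/(2g)); H = static + hf; P = rho*g*Q*H.
Step 1 — flow rate (continuity, Q = A*v):
  A = pi*(0.245/2)^2 = 0.047144 m^2
  Q = 0.047144 * 1.62 = 0.076373 m^3/s
Step 2 — friction head loss (Darcy-Weisbach):
  hf = 0.0355 * (225/0.245) * (1.62^2 / (2*9.81))
  hf = 4.3609 m
Step 3 — total head: H = 6 + 4.3609 = 10.361 m
Step 4 — hydraulic power (P = rho*g*Q*H):
  P = 1000 * 9.81 * 0.076373 * 10.361 = 7760 W
Therefore the hydraulic power required at the pump = 7760 W.


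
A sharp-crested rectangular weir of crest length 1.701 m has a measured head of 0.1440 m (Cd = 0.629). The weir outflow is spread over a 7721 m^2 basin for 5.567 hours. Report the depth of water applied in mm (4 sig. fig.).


Approach: apply the rectangular weir equation with a volume-to-depth conversion, Q = (2/3)*Cd*L*sqrt(2g)*H^1.5; d = Q*t/A * 1000.
Step 1 — weir discharge:
  Q = (2/3)*0.629*1.701*sqrt(2*9.81)*0.1440^1.5 = 0.172646 m^3/s
Step 2 — volume: V = 0.172646 * 5.567*3600 = 3460.04 m^3
Step 3 — depth: d = V/A * 1000 = 3460.04/7721 * 1000 = 448.1 mm
Therefore the depth of water applied = 448.1 mm.


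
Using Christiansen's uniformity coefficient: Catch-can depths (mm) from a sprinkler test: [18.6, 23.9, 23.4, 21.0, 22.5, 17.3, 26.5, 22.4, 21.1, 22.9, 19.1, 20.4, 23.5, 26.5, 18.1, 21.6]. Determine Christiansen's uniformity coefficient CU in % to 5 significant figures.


Approach: apply Christiansen's uniformity coefficient, CU = (1 - mean_abs_deviation/mean)*100.
mean = 21.80000 mm
mean |d_i - mean| = 2.150000 mm
CU = (1 - 2.150000/21.80000)*100 = 90.138 %
Therefore Christiansen's uniformity coefficient CU = 90.138 %.


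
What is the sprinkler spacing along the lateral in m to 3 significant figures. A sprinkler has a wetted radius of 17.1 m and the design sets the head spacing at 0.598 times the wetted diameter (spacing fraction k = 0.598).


Approach: apply the sprinkler spacing rule (spacing as a fraction of wetted diameter), S = k*(2*R).
S = 0.598 * (2 * 17.1) = 20.5 m
Therefore the sprinkler spacing along the lateral = 20.5 m.


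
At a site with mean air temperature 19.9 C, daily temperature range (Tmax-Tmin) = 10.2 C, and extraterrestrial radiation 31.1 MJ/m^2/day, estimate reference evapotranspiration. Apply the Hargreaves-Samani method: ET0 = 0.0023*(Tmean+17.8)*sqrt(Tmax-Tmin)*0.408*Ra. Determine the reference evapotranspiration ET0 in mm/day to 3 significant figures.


ET0 = 0.0023*(19.9+17.8)*sqrt(10.2)*0.408*31.1 = 3.51 mm/day
Therefore the reference evapotranspiration ET0 = 3.51 mm/day.


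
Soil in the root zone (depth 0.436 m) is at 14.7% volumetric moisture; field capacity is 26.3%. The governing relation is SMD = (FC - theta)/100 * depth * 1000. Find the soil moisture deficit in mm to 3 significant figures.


SMD = (26.3 - 14.7)/100 * 0.436 * 1000 = 50.6 mm
Therefore the soil moisture deficit = 50.6 mm.


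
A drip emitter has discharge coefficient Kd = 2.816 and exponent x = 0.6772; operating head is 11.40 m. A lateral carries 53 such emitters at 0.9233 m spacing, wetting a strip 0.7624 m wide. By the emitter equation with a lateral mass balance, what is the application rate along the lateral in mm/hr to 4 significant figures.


Approach: apply the emitter equation with a lateral mass balance, q = Kd*h^x; Q = n*q; rate = Q/(n*spacing*width).
Step 1 — single emitter flow (q = Kd*h^x):
  q = 2.816 * 11.40^0.6772 = 14.6342 L/hr
Step 2 — total lateral flow: Q = 53 * 14.6342 = 775.612 L/hr
Step 3 — wetted area: A = 53 * 0.9233 * 0.7624 = 37.3080 m^2
Step 4 — application rate: Q/A = 775.612/37.3080 = 20.79 mm/hr
Therefore the application rate along the lateral = 20.79 mm/hr.


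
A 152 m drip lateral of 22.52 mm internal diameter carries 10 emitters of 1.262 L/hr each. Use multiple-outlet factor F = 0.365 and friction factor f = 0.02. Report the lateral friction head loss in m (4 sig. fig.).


Approach: apply Darcy-Weisbach with the multiple-outlet F-factor, Q = n*q/(3600*1000) m^3/s; v = Q/A; hf = F*f*(L/D)*(v^2/(2g)).
Q = 10*1.262/(3600*1000) = 3.50556e-06 m^3/s
A = pi*(22.52e-3/2)^2 = 3.98315e-04 m^2, so v = Q/A = 0.00880096 m/s
hf = 0.365*0.02*(152/0.02252)*(0.00880096^2/(2*9.81)) = 0.0001945 m
Therefore the lateral friction head loss = 0.0001945 m.


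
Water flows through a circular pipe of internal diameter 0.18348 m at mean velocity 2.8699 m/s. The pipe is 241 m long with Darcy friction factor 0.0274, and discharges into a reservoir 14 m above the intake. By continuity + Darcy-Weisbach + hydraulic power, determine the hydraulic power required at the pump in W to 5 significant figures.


Approach: apply continuity + Darcy-Weisbach + hydraulic power, Q = A*v; hf = f*(L/D)*(v^2/(2g)); H = static + hf; P = rho*g*Q*H.
Step 1 — flow rate (continuity, Q = A*v):
  A = pi*(0.18348/2)^2 = 0.02644036 m^2
  Q = 0.02644036 * 2.8699 = 0.07588119 m^3/s
Step 2 — friction head loss (Darcy-Weisbach):
  hf = 0.0274 * (241/0.18348) * (2.8699^2 / (2*9.81))
  hf = 15.10822 m
Step 3 — total head: H = 14 + 15.10822 = 29.10822 m
Step 4 — hydraulic power (P = rho*g*Q*H):
  P = 1000 * 9.81 * 0.07588119 * 29.10822 = 21668 W
Therefore the hydraulic power required at the pump = 21668 W.


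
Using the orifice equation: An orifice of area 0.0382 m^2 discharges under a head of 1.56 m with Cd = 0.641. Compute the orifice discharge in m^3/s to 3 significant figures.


Approach: apply the orifice equation, Q = Cd*A*sqrt(2*g*h).
Q = 0.641 * 0.0382 * sqrt(2*9.81*1.56) = 0.135 m^3/s
Therefore the orifice discharge = 0.135 m^3/s.


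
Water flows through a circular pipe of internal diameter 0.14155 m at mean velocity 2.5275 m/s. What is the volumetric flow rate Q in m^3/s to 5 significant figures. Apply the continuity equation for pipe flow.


Approach: apply the continuity equation for pipe flow, Q = A * v with A = pi*(D/2)^2.
A = pi*(0.14155/2)^2 = 0.01573655 m^2
Q = 0.01573655 * 2.5275 = 0.039774 m^3/s
Therefore the volumetric flow rate Q = 0.039774 m^3/s.


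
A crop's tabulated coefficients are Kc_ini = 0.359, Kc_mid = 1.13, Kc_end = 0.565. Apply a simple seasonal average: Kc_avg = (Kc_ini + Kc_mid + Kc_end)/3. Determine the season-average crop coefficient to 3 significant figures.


Kc_avg = (0.359 + 1.13 + 0.565)/3 = 0.685
Therefore the season-average crop coefficient = 0.685.


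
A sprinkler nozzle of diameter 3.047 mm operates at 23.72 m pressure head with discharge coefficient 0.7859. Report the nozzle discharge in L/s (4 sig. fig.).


Approach: apply the orifice equation, Q = Cd*A*sqrt(2*g*h), A = pi*(d/2)^2.
A = pi*(3.047e-3/2)^2 = 7.29180e-06 m^2
Q = 0.7859 * 7.29180e-06 * sqrt(2*9.81*23.72) * 1000 = 0.1236 L/s
Therefore the nozzle discharge = 0.1236 L/s.


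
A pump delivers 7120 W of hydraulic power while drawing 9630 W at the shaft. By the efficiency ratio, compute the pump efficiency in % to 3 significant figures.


Approach: apply the efficiency ratio, eta = (P_out/P_in)*100.
eta = (7120 / 9630) * 100 = 73.9 %
Therefore the pump efficiency = 73.9 %.


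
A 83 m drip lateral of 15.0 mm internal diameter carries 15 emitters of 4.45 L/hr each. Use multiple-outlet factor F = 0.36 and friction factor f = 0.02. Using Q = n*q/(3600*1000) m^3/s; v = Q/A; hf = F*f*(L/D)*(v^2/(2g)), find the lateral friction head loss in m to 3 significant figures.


Q = 15*4.45/(3600*1000) = 1.8542e-05 m^3/s
A = pi*(15.0e-3/2)^2 = 1.7671e-04 m^2, so v = Q/A = 0.10492 m/s
hf = 0.36*0.02*(83/0.0150)*(0.10492^2/(2*9.81)) = 0.0224 m
Therefore the lateral friction head loss = 0.0224 m.


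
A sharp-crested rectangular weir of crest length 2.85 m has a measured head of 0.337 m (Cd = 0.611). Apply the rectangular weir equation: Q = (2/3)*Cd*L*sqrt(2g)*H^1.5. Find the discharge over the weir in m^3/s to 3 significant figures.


Q = (2/3)*0.611*2.85*sqrt(2*9.81)*0.337^1.5 = 1.01 m^3/s
Therefore the discharge over the weir = 1.01 m^3/s.


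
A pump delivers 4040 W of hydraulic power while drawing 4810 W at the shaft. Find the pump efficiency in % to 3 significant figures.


Approach: apply the efficiency ratio, eta = (P_out/P_in)*100.
eta = (4040 / 4810) * 100 = 84.0 %
Therefore the pump efficiency = 84.0 %.


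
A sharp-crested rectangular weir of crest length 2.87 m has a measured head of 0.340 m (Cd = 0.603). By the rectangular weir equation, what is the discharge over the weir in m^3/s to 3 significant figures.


Approach: apply the rectangular weir equation, Q = (2/3)*Cd*L*sqrt(2g)*H^1.5.
Q = (2/3)*0.603*2.87*sqrt(2*9.81)*0.340^1.5 = 1.01 m^3/s
Therefore the discharge over the weir = 1.01 m^3/s.


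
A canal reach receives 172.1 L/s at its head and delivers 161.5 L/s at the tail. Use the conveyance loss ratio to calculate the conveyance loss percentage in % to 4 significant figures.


Approach: apply the conveyance loss ratio, loss% = ((Q_head - Q_tail)/Q_head)*100.
loss = ((172.1 - 161.5)/172.1)*100 = 6.159 %
Therefore the conveyance loss percentage = 6.159 %.


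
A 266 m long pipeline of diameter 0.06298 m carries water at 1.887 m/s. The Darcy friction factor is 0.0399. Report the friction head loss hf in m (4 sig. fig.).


Approach: apply the Darcy-Weisbach equation, hf = f*(L/D)*(v^2/(2g)).
hf = 0.0399 * (266/0.06298) * (1.887^2 / (2*9.81))
hf = 30.58 m
Therefore the friction head loss hf = 30.58 m.


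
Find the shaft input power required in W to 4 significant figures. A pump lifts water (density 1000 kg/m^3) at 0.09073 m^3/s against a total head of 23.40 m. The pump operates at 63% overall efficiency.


Approach: apply hydraulic power then efficiency conversion, P = rho*g*Q*H; P_in = P/eta.
Step 1 — hydraulic power (P = rho*g*Q*H):
  P = 1000 * 9.81 * 0.09073 * 23.40 = 20827.4 W
Step 2 — input power: P_in = P/eta = 20827.4 / 0.63 = 33060 W
Therefore the shaft input power required = 33060 W.


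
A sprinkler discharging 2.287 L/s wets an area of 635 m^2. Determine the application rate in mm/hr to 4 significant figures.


Approach: apply the application rate relation, rate = (Q/A)*3600.
rate = (2.287 / 635) * 3600 = 12.97 mm/hr
Therefore the application rate = 12.97 mm/hr.


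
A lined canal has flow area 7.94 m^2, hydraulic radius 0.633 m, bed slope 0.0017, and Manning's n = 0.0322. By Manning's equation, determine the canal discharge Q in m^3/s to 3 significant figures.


Approach: apply Manning's equation, Q = (1/n)*A*R^(2/3)*S^(1/2).
Q = (1/0.0322) * 7.94 * 0.633^(2/3) * 0.0017^(1/2) = 7.50 m^3/s
Therefore the canal discharge Q = 7.50 m^3/s.


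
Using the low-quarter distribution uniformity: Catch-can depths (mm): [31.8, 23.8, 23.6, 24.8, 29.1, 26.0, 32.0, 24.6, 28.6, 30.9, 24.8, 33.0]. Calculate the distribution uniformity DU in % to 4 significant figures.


Approach: apply the low-quarter distribution uniformity, DU = (mean of lowest quarter of readings / overall mean)*100.
sorted lowest 3 of 12: [23.6, 23.8, 24.6] -> mean = 24.0000 mm
overall mean = 27.7500 mm
DU = (24.0000/27.7500)*100 = 86.49 %
Therefore the distribution uniformity DU = 86.49 %.


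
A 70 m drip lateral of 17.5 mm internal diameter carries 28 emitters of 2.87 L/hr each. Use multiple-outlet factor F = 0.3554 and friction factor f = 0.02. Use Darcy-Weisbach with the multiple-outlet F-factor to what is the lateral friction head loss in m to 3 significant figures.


Approach: apply Darcy-Weisbach with the multiple-outlet F-factor, Q = n*q/(3600*1000) m^3/s; v = Q/A; hf = F*f*(L/D)*(v^2/(2g)).
Q = 28*2.87/(3600*1000) = 2.2322e-05 m^3/s
A = pi*(17.5e-3/2)^2 = 2.4053e-04 m^2, so v = Q/A = 0.092805 m/s
hf = 0.3554*0.02*(70/0.0175)*(0.092805^2/(2*9.81)) = 0.0125 m
Therefore the lateral friction head loss = 0.0125 m.


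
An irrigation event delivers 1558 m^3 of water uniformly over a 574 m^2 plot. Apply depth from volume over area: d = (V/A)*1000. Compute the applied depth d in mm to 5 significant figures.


d = (1558 / 574) * 1000 = 2714.3 mm
Therefore the applied depth d = 2714.3 mm.


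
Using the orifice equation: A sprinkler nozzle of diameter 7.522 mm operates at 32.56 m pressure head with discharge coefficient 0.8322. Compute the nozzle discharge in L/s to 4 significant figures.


Approach: apply the orifice equation, Q = Cd*A*sqrt(2*g*h), A = pi*(d/2)^2.
A = pi*(7.522e-3/2)^2 = 4.44382e-05 m^2
Q = 0.8322 * 4.44382e-05 * sqrt(2*9.81*32.56) * 1000 = 0.9347 L/s
Therefore the nozzle discharge = 0.9347 L/s.
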